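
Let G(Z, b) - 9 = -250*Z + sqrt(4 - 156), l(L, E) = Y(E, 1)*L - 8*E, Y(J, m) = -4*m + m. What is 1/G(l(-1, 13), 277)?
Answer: 25259/638017233 - 2*I*sqrt(38)/638017233 ≈ 3.959e-5 - 1.9324e-8*I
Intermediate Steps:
Y(J, m) = -3*m
l(L, E) = -8*E - 3*L (l(L, E) = (-3*1)*L - 8*E = -3*L - 8*E = -8*E - 3*L)
G(Z, b) = 9 - 250*Z + 2*I*sqrt(38) (G(Z, b) = 9 + (-250*Z + sqrt(4 - 156)) = 9 + (-250*Z + sqrt(-152)) = 9 + (-250*Z + 2*I*sqrt(38)) = 9 - 250*Z + 2*I*sqrt(38))
1/G(l(-1, 13), 277) = 1/(9 - 250*(-8*13 - 3*(-1)) + 2*I*sqrt(38)) = 1/(9 - 250*(-104 + 3) + 2*I*sqrt(38)) = 1/(9 - 250*(-101) + 2*I*sqrt(38)) = 1/(9 + 25250 + 2*I*sqrt(38)) = 1/(25259 + 2*I*sqrt(38))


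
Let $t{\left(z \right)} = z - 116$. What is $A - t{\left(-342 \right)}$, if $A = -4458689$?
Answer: $-4458231$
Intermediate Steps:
$t{\left(z \right)} = -116 + z$ ($t{\left(z \right)} = z - 116 = -116 + z$)
$A - t{\left(-342 \right)} = -4458689 - \left(-116 - 342\right) = -4458689 - -458 = -4458689 + 458 = -4458231$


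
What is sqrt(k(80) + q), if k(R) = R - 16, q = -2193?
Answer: I*sqrt(2129) ≈ 46.141*I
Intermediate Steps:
k(R) = -16 + R
sqrt(k(80) + q) = sqrt((-16 + 80) - 2193) = sqrt(64 - 2193) = sqrt(-2129) = I*sqrt(2129)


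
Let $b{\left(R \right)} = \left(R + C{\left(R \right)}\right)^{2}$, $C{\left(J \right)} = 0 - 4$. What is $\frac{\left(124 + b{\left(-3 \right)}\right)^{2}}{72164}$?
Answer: $\frac{29929}{72164} \approx 0.41474$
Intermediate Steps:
$C{\left(J \right)} = -4$
$b{\left(R \right)} = \left(-4 + R\right)^{2}$ ($b{\left(R \right)} = \left(R - 4\right)^{2} = \left(-4 + R\right)^{2}$)
$\frac{\left(124 + b{\left(-3 \right)}\right)^{2}}{72164} = \frac{\left(124 + \left(-4 - 3\right)^{2}\right)^{2}}{72164} = \left(124 + \left(-7\right)^{2}\right)^{2} \cdot \frac{1}{72164} = \left(124 + 49\right)^{2} \cdot \frac{1}{72164} = 173^{2} \cdot \frac{1}{72164} = 29929 \cdot \frac{1}{72164} = \frac{29929}{72164}$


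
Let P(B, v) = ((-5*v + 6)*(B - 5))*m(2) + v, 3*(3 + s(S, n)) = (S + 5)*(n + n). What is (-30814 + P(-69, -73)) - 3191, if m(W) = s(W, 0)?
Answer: 48284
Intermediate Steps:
s(S, n) = -3 + 2*n*(5 + S)/3 (s(S, n) = -3 + ((S + 5)*(n + n))/3 = -3 + ((5 + S)*(2*n))/3 = -3 + (2*n*(5 + S))/3 = -3 + 2*n*(5 + S)/3)
m(W) = -3 (m(W) = -3 + (10/3)*0 + (2/3)*W*0 = -3 + 0 + 0 = -3)
P(B, v) = v - 3*(-5 + B)*(6 - 5*v) (P(B, v) = ((-5*v + 6)*(B - 5))*(-3) + v = ((6 - 5*v)*(-5 + B))*(-3) + v = ((-5 + B)*(6 - 5*v))*(-3) + v = -3*(-5 + B)*(6 - 5*v) + v = v - 3*(-5 + B)*(6 - 5*v))
(-30814 + P(-69, -73)) - 3191 = (-30814 + (90 - 74*(-73) - 18*(-69) + 15*(-69)*(-73))) - 3191 = (-30814 + (90 + 5402 + 1242 + 75555)) - 3191 = (-30814 + 82289) - 3191 = 51475 - 3191 = 48284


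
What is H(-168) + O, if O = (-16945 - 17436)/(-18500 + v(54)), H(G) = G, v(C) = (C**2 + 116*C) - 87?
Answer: -1545995/9407 ≈ -164.35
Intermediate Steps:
v(C) = -87 + C**2 + 116*C
O = 34381/9407 (O = (-16945 - 17436)/(-18500 + (-87 + 54**2 + 116*54)) = -34381/(-18500 + (-87 + 2916 + 6264)) = -34381/(-18500 + 9093) = -34381/(-9407) = -34381*(-1/9407) = 34381/9407 ≈ 3.6548)
H(-168) + O = -168 + 34381/9407 = -1545995/9407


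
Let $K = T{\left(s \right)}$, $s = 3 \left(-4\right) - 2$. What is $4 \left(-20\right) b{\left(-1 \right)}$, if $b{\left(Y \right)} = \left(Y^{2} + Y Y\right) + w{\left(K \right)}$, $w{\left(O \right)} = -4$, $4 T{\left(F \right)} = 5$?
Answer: $160$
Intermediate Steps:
$s = -14$ ($s = -12 - 2 = -14$)
$T{\left(F \right)} = \frac{5}{4}$ ($T{\left(F \right)} = \frac{1}{4} \cdot 5 = \frac{5}{4}$)
$K = \frac{5}{4} \approx 1.25$
$b{\left(Y \right)} = -4 + 2 Y^{2}$ ($b{\left(Y \right)} = \left(Y^{2} + Y Y\right) - 4 = \left(Y^{2} + Y^{2}\right) - 4 = 2 Y^{2} - 4 = -4 + 2 Y^{2}$)
$4 \left(-20\right) b{\left(-1 \right)} = 4 \left(-20\right) \left(-4 + 2 \left(-1\right)^{2}\right) = - 80 \left(-4 + 2 \cdot 1\right) = - 80 \left(-4 + 2\right) = \left(-80\right) \left(-2\right) = 160$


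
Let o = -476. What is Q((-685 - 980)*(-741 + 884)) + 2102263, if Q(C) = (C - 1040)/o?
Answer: 1000916323/476 ≈ 2.1028e+6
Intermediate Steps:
Q(C) = 260/119 - C/476 (Q(C) = (C - 1040)/(-476) = (-1040 + C)*(-1/476) = 260/119 - C/476)
Q((-685 - 980)*(-741 + 884)) + 2102263 = (260/119 - (-685 - 980)*(-741 + 884)/476) + 2102263 = (260/119 - (-1665)*143/476) + 2102263 = (260/119 - 1/476*(-238095)) + 2102263 = (260/119 + 238095/476) + 2102263 = 239135/476 + 2102263 = 1000916323/476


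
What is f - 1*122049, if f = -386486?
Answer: -508535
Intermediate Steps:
f - 1*122049 = -386486 - 1*122049 = -386486 - 122049 = -508535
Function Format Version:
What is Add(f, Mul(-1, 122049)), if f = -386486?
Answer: -508535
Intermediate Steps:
Add(f, Mul(-1, 122049)) = Add(-386486, Mul(-1, 122049)) = Add(-386486, -122049) = -508535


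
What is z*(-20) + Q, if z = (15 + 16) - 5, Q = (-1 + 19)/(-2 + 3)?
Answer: -502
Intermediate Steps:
Q = 18 (Q = 18/1 = 18*1 = 18)
z = 26 (z = 31 - 5 = 26)
z*(-20) + Q = 26*(-20) + 18 = -520 + 18 = -502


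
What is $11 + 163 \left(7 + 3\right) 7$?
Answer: $11421$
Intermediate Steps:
$11 + 163 \left(7 + 3\right) 7 = 11 + 163 \cdot 10 \cdot 7 = 11 + 163 \cdot 70 = 11 + 11410 = 11421$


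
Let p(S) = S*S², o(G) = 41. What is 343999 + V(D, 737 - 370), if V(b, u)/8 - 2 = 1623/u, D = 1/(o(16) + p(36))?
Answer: 126266489/367 ≈ 3.4405e+5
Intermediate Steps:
p(S) = S³
D = 1/46697 (D = 1/(41 + 36³) = 1/(41 + 46656) = 1/46697 ≈ 2.1415e-5)
V(b, u) = 16 + 12984/u (V(b, u) = 16 + 8*(1623/u) = 16 + 12984/u)
343999 + V(D, 737 - 370) = 343999 + (16 + 12984/(737 - 370)) = 343999 + (16 + 12984/367) = 343999 + 18856/367 = 126266489/367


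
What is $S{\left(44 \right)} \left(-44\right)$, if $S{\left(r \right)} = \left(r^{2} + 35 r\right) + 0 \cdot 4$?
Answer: $-152944$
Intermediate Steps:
$S{\left(r \right)} = r^{2} + 35 r$ ($S{\left(r \right)} = \left(r^{2} + 35 r\right) + 0 = r^{2} + 35 r$)
$S{\left(44 \right)} \left(-44\right) = 44 \left(35 + 44\right) \left(-44\right) = 44 \cdot 79 \left(-44\right) = 3476 \left(-44\right) = -152944$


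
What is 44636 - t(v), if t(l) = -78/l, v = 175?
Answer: 7811378/175 ≈ 44636.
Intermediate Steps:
44636 - t(v) = 44636 - (-78)/175 = 44636 - 1*(-78/175) = 44636 + 78/175 = 7811378/175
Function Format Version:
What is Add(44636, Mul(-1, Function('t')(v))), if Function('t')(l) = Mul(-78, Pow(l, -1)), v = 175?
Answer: Rational(7811378, 175) ≈ 44636.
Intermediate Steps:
Add(44636, Mul(-1, Function('t')(v))) = Add(44636, Mul(-1, Mul(-78, Pow(175, -1)))) = Add(44636, Mul(-1, Mul(-78, Rational(1, 175)))) = Add(44636, Mul(-1, Rational(-78, 175))) = Add(44636, Rational(78, 175)) = Rational(7811378, 175)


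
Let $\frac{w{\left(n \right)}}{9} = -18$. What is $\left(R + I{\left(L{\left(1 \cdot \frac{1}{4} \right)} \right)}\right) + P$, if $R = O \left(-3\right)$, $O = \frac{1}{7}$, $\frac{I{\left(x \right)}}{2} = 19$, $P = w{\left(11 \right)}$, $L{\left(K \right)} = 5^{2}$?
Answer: $- \frac{871}{7} \approx -124.43$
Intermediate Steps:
$L{\left(K \right)} = 25$
$w{\left(n \right)} = -162$ ($w{\left(n \right)} = 9 \left(-18\right) = -162$)
$P = -162$
$I{\left(x \right)} = 38$ ($I{\left(x \right)} = 2 \cdot 19 = 38$)
$O = \frac{1}{7} \approx 0.14286$
$R = - \frac{3}{7}$ ($R = \frac{1}{7} \left(-3\right) = - \frac{3}{7} \approx -0.42857$)
$\left(R + I{\left(L{\left(1 \cdot \frac{1}{4} \right)} \right)}\right) + P = \left(- \frac{3}{7} + 38\right) - 162 = \frac{263}{7} - 162 = - \frac{871}{7}$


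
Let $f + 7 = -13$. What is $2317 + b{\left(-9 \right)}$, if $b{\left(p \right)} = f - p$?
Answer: $2306$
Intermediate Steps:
$f = -20$ ($f = -7 - 13 = -20$)
$b{\left(p \right)} = -20 - p$
$2317 + b{\left(-9 \right)} = 2317 - 11 = 2306$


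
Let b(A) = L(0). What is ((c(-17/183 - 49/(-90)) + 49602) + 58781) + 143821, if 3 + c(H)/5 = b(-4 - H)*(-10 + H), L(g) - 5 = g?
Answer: 276641417/1098 ≈ 2.5195e+5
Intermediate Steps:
L(g) = 5 + g
b(A) = 5 (b(A) = 5 + 0 = 5)
c(H) = -265 + 25*H (c(H) = -15 + 5*(5*(-10 + H)) = -15 + 5*(-50 + 5*H) = -15 + (-250 + 25*H) = -265 + 25*H)
((c(-17/183 - 49/(-90)) + 49602) + 58781) + 143821 = (((-265 + 25*(-17/183 - 49/(-90))) + 49602) + 58781) + 143821 = (((-265 + 25*(-17*1/183 - 49*(-1/90))) + 49602) + 58781) + 143821 = (((-265 + 25*(-17/183 + 49/90)) + 49602) + 58781) + 143821 = (((-265 + 25*(2479/5490)) + 49602) + 58781) + 143821 = (((-265 + 12395/1098) + 49602) + 58781) + 143821 = ((-278575/1098 + 49602) + 58781) + 143821 = (54184421/1098 + 58781) + 143821 = 118725959/1098 + 143821 = 276641417/1098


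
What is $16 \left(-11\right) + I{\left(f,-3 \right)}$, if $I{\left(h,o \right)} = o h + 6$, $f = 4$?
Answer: $-182$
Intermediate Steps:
$I{\left(h,o \right)} = 6 + h o$ ($I{\left(h,o \right)} = h o + 6 = 6 + h o$)
$16 \left(-11\right) + I{\left(f,-3 \right)} = 16 \left(-11\right) + \left(6 + 4 \left(-3\right)\right) = -176 + \left(6 - 12\right) = -176 - 6 = -182$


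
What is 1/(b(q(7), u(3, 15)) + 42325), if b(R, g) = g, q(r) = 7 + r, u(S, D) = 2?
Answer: 1/42327 ≈ 2.3626e-5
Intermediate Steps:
1/(b(q(7), u(3, 15)) + 42325) = 1/(2 + 42325) = 1/42327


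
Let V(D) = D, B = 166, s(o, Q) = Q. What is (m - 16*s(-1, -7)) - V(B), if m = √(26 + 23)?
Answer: -47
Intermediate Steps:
m = 7 (m = √49 = 7)
(m - 16*s(-1, -7)) - V(B) = (7 - 16*(-7)) - 1*166 = (7 + 112) - 166 = 119 - 166 = -47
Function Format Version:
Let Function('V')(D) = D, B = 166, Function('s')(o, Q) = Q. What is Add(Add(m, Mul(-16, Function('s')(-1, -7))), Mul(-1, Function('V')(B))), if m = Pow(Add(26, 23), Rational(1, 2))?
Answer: -47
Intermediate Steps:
m = 7 (m = Pow(49, Rational(1, 2)) = 7)
Add(Add(m, Mul(-16, Function('s')(-1, -7))), Mul(-1, Function('V')(B))) = Add(Add(7, Mul(-16, -7)), Mul(-1, 166)) = Add(Add(7, 112), -166) = Add(119, -166) = -47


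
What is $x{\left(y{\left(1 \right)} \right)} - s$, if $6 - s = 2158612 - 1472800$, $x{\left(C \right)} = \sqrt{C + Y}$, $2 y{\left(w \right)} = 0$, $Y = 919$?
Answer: $685806 + \sqrt{919} \approx 6.8584 \cdot 10^{5}$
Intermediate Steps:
$y{\left(w \right)} = 0$ ($y{\left(w \right)} = \frac{1}{2} \cdot 0 = 0$)
$x{\left(C \right)} = \sqrt{919 + C}$ ($x{\left(C \right)} = \sqrt{C + 919} = \sqrt{919 + C}$)
$s = -685806$ ($s = 6 - \left(2158612 - 1472800\right) = 6 - 685812 = -685806$)
$x{\left(y{\left(1 \right)} \right)} - s = \sqrt{919 + 0} - -685806 = \sqrt{919} + 685806 = 685806 + \sqrt{919}$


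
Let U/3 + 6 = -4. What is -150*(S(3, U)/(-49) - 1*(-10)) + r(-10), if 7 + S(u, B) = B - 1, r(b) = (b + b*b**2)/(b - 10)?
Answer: -153451/98 ≈ -1565.8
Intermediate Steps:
U = -30 (U = -18 + 3*(-4) = -18 - 12 = -30)
r(b) = (b + b**3)/(-10 + b)
S(u, B) = -8 + B (S(u, B) = -7 + (B - 1) = -7 + (-1 + B) = -8 + B)
-150*(S(3, U)/(-49) - 1*(-10)) + r(-10) = -150*((-8 - 30)/(-49) - 1*(-10)) + (-10 + (-10)**3)/(-10 - 10) = -150*(-38*(-1/49) + 10) + (-10 - 1000)/(-20) = -150*(38/49 + 10) - 1/20*(-1010) = -150*528/49 + 101/2 = -79200/49 + 101/2 = -153451/98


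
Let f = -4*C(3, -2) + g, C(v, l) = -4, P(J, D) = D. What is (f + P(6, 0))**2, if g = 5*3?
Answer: 961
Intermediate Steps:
g = 15
f = 31 (f = -4*(-4) + 15 = 16 + 15 = 31)
(f + P(6, 0))**2 = (31 + 0)**2 = 31**2 = 961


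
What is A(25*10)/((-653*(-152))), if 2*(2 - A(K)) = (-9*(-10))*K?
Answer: -74/653 ≈ -0.11332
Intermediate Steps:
A(K) = 2 - 45*K (A(K) = 2 - (-9*(-10))*K/2 = 2 - 45*K)
A(25*10)/((-653*(-152))) = (2 - 1125*10)/((-653*(-152))) = (2 - 45*250)/99256 = (2 - 11250)*(1/99256) = -11248*1/99256 = -74/653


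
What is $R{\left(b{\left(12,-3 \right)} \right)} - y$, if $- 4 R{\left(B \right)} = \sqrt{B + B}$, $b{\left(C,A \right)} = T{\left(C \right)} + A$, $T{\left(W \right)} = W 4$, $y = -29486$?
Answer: $29486 - \frac{3 \sqrt{10}}{4} \approx 29484.0$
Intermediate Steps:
$T{\left(W \right)} = 4 W$
$b{\left(C,A \right)} = A + 4 C$ ($b{\left(C,A \right)} = 4 C + A = A + 4 C$)
$R{\left(B \right)} = - \frac{\sqrt{2} \sqrt{B}}{4}$ ($R{\left(B \right)} = - \frac{\sqrt{B + B}}{4} = - \frac{\sqrt{2 B}}{4} = - \frac{\sqrt{2} \sqrt{B}}{4}$)
$R{\left(b{\left(12,-3 \right)} \right)} - y = - \frac{\sqrt{2} \sqrt{-3 + 4 \cdot 12}}{4} - -29486 = - \frac{\sqrt{2} \sqrt{-3 + 48}}{4} + 29486 = - \frac{\sqrt{2} \sqrt{45}}{4} + 29486 = - \frac{\sqrt{2} \cdot 3 \sqrt{5}}{4} + 29486 = - \frac{3 \sqrt{10}}{4} + 29486 = 29486 - \frac{3 \sqrt{10}}{4}$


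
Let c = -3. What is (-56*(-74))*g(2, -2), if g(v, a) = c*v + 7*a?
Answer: -82880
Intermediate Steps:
g(v, a) = -3*v + 7*a
(-56*(-74))*g(2, -2) = (-56*(-74))*(-3*2 + 7*(-2)) = 4144*(-6 - 14) = 4144*(-20) = -82880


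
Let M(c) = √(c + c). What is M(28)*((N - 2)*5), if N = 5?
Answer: 30*√14 ≈ 112.25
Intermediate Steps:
M(c) = √2*√c (M(c) = √(2*c) = √2*√c)
M(28)*((N - 2)*5) = (√2*√28)*((5 - 2)*5) = (√2*(2*√7))*(3*5) = (2*√14)*15 = 30*√14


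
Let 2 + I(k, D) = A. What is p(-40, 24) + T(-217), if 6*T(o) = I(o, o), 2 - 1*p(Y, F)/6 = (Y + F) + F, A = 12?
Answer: -103/3 ≈ -34.333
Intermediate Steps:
I(k, D) = 10 (I(k, D) = -2 + 12 = 10)
p(Y, F) = 12 - 12*F - 6*Y (p(Y, F) = 12 - 6*((Y + F) + F) = 12 - 6*((F + Y) + F) = 12 - 6*(Y + 2*F) = 12 + (-12*F - 6*Y) = 12 - 12*F - 6*Y)
T(o) = 5/3 (T(o) = (⅙)*10 = 5/3)
p(-40, 24) + T(-217) = (12 - 12*24 - 6*(-40)) + 5/3 = (12 - 288 + 240) + 5/3 = -36 + 5/3 = -103/3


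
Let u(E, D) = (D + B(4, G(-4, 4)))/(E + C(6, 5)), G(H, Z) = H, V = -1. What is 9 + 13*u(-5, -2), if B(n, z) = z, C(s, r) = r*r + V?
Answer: 93/19 ≈ 4.8947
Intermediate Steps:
C(s, r) = -1 + r² (C(s, r) = r*r - 1 = r² - 1 = -1 + r²)
u(E, D) = (-4 + D)/(24 + E) (u(E, D) = (D - 4)/(E + (-1 + 5²)) = (-4 + D)/(E + (-1 + 25)) = (-4 + D)/(E + 24) = (-4 + D)/(24 + E))
9 + 13*u(-5, -2) = 9 + 13*((-4 - 2)/(24 - 5)) = 9 + 13*(-6/19) = 9 - 78/19 = 93/19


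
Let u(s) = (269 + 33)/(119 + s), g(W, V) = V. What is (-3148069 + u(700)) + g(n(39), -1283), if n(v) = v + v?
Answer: -2579318986/819 ≈ -3.1494e+6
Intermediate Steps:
n(v) = 2*v
u(s) = 302/(119 + s)
(-3148069 + u(700)) + g(n(39), -1283) = (-3148069 + 302/(119 + 700)) - 1283 = (-3148069 + 302/819) - 1283 = -2578268209/819 - 1283 = -2579318986/819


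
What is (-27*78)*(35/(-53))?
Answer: 73710/53 ≈ 1390.8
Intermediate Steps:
(-27*78)*(35/(-53)) = -73710*(-1)/53 = -2106*(-35/53) = 73710/53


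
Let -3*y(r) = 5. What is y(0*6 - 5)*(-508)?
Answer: 2540/3 ≈ 846.67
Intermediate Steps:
y(r) = -5/3 (y(r) = -⅓*5 = -5/3)
y(0*6 - 5)*(-508) = -5/3*(-508) = 2540/3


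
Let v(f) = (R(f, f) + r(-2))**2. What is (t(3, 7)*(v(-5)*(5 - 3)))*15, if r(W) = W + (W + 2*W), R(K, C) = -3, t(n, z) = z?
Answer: 25410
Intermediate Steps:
r(W) = 4*W (r(W) = W + 3*W = 4*W)
v(f) = 121 (v(f) = (-3 + 4*(-2))**2 = (-3 - 8)**2 = (-11)**2 = 121)
(t(3, 7)*(v(-5)*(5 - 3)))*15 = (7*(121*(5 - 3)))*15 = (7*(121*2))*15 = (7*242)*15 = 1694*15 = 25410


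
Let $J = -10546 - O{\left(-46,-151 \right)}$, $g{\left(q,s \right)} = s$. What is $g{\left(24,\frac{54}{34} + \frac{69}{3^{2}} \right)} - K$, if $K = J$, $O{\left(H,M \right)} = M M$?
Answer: $\frac{1701169}{51} \approx 33356.0$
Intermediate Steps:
$O{\left(H,M \right)} = M^{2}$
$J = -33347$ ($J = -10546 - \left(-151\right)^{2} = -10546 - 22801 = -33347$)
$K = -33347$
$g{\left(24,\frac{54}{34} + \frac{69}{3^{2}} \right)} - K = \left(\frac{54}{34} + \frac{69}{3^{2}}\right) - -33347 = \left(54 \cdot \frac{1}{34} + \frac{69}{9}\right) + 33347 = \left(\frac{27}{17} + 69 \cdot \frac{1}{9}\right) + 33347 = \left(\frac{27}{17} + \frac{23}{3}\right) + 33347 = \frac{472}{51} + 33347 = \frac{1701169}{51}$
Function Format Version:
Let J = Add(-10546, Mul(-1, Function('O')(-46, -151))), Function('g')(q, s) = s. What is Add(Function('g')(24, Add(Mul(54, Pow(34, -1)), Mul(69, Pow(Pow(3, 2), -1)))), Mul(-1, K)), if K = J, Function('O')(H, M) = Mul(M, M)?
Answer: Rational(1701169, 51) ≈ 33356.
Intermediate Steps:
Function('O')(H, M) = Pow(M, 2)
J = -33347 (J = Add(-10546, Mul(-1, Pow(-151, 2))) = Add(-10546, Mul(-1, 22801)) = Add(-10546, -22801) = -33347)
K = -33347
Add(Function('g')(24, Add(Mul(54, Pow(34, -1)), Mul(69, Pow(Pow(3, 2), -1)))), Mul(-1, K)) = Add(Add(Mul(54, Pow(34, -1)), Mul(69, Pow(Pow(3, 2), -1))), Mul(-1, -33347)) = Add(Add(Mul(54, Rational(1, 34)), Mul(69, Pow(9, -1))), 33347) = Add(Add(Rational(27, 17), Mul(69, Rational(1, 9))), 33347) = Add(Add(Rational(27, 17), Rational(23, 3)), 33347) = Add(Rational(472, 51), 33347) = Rational(1701169, 51)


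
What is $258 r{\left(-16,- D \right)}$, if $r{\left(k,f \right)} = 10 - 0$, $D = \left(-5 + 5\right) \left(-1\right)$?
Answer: $2580$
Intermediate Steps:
$D = 0$ ($D = 0 \left(-1\right) = 0$)
$r{\left(k,f \right)} = 10$ ($r{\left(k,f \right)} = 10 + 0 = 10$)
$258 r{\left(-16,- D \right)} = 258 \cdot 10 = 2580$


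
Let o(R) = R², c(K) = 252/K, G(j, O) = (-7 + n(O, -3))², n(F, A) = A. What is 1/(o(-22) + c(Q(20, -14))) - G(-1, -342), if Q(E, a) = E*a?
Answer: -483090/4831 ≈ -99.998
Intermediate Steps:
G(j, O) = 100 (G(j, O) = (-7 - 3)² = (-10)² = 100)
1/(o(-22) + c(Q(20, -14))) - G(-1, -342) = 1/((-22)² + 252/((20*(-14)))) - 1*100 = 1/(484 + 252/(-280)) - 100 = 1/(484 + 252*(-1/280)) - 100 = 1/(484 - 9/10) - 100 = 1/(4831/10) - 100 = 10/4831 - 100 = -483090/4831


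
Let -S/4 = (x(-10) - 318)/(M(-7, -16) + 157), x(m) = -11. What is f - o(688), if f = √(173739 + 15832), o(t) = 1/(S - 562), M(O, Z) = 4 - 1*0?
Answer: 23/12738 + √189571 ≈ 435.40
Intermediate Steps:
M(O, Z) = 4 (M(O, Z) = 4 + 0 = 4)
S = 188/23 (S = -4*(-11 - 318)/(4 + 157) = -(-1316)/161 = -4*(-47/23) = 188/23 ≈ 8.1739)
o(t) = -23/12738 (o(t) = 1/(188/23 - 562) = 1/(-12738/23) = -23/12738)
f = √189571 ≈ 435.40
f - o(688) = √189571 - 1*(-23/12738) = √189571 + 23/12738 = 23/12738 + √189571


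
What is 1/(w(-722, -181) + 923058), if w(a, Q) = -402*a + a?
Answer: 1/1212580 ≈ 8.2469e-7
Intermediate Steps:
w(a, Q) = -401*a
1/(w(-722, -181) + 923058) = 1/(-401*(-722) + 923058) = 1/(289522 + 923058) = 1/1212580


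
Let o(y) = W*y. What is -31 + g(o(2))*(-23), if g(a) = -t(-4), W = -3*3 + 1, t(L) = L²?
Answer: 337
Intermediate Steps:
W = -8 (W = -9 + 1 = -8)
o(y) = -8*y
g(a) = -16 (g(a) = -1*(-4)² = -1*16 = -16)
-31 + g(o(2))*(-23) = -31 - 16*(-23) = -31 + 368 = 337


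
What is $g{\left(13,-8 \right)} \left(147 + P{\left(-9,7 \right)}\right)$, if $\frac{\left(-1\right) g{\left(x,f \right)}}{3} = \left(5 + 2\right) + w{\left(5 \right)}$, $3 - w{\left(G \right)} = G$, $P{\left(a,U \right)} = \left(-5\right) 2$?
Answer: $-2055$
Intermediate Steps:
$P{\left(a,U \right)} = -10$
$w{\left(G \right)} = 3 - G$
$g{\left(x,f \right)} = -15$ ($g{\left(x,f \right)} = - 3 \left(\left(5 + 2\right) + \left(3 - 5\right)\right) = - 3 \left(7 + \left(3 - 5\right)\right) = - 3 \left(7 - 2\right) = \left(-3\right) 5 = -15$)
$g{\left(13,-8 \right)} \left(147 + P{\left(-9,7 \right)}\right) = - 15 \left(147 - 10\right) = \left(-15\right) 137 = -2055$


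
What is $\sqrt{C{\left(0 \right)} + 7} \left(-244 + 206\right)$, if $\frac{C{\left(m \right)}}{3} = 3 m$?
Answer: $- 38 \sqrt{7} \approx -100.54$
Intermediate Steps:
$C{\left(m \right)} = 9 m$ ($C{\left(m \right)} = 3 \cdot 3 m = 9 m$)
$\sqrt{C{\left(0 \right)} + 7} \left(-244 + 206\right) = \sqrt{9 \cdot 0 + 7} \left(-244 + 206\right) = \sqrt{0 + 7} \left(-38\right) = \sqrt{7} \left(-38\right) = - 38 \sqrt{7}$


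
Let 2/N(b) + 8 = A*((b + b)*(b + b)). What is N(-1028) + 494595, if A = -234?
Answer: 244614280579019/494574916 ≈ 4.9460e+5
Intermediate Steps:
N(b) = 2/(-8 - 936*b²) (N(b) = 2/(-8 - 234*(b + b)*(b + b)) = 2/(-8 - 234*2*b*2*b) = 2/(-8 - 936*b²))
N(-1028) + 494595 = -1/(4 + 468*(-1028)²) + 494595 = -1/(4 + 468*1056784) + 494595 = -1/(4 + 494574912) + 494595 = -1/494574916 + 494595 = 244614280579019/494574916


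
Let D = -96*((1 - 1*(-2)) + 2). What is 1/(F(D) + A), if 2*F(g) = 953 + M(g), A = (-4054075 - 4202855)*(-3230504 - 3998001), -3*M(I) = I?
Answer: 2/119370519580413 ≈ 1.6755e-14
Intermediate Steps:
M(I) = -I/3
A = 59685259789650 (A = -8256930*(-7228505) = 59685259789650)
D = -480 (D = -96*((1 + 2) + 2) = -96*(3 + 2) = -96*5 = -480)
F(g) = 953/2 - g/6 (F(g) = (953 - g/3)/2 = 953/2 - g/6)
1/(F(D) + A) = 1/((953/2 - 1/6*(-480)) + 59685259789650) = 1/((953/2 + 80) + 59685259789650) = 1/(1113/2 + 59685259789650) = 1/(119370519580413/2) = 2/119370519580413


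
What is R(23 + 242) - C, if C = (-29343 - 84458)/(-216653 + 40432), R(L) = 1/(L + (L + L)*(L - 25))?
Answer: -14505468244/22462009765 ≈ -0.64578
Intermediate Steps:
R(L) = 1/(L + 2*L*(-25 + L)) (R(L) = 1/(L + (2*L)*(-25 + L)) = 1/(L + 2*L*(-25 + L)))
C = 113801/176221 (C = -113801/(-176221) = -113801*(-1/176221) = 113801/176221 ≈ 0.64579)
R(23 + 242) - C = 1/((23 + 242)*(-49 + 2*(23 + 242))) - 1*113801/176221 = 1/(265*(-49 + 2*265)) - 113801/176221 = 1/(265*(-49 + 530)) - 113801/176221 = (1/265)/481 - 113801/176221 = (1/265)*(1/481) - 113801/176221 = 1/127465 - 113801/176221 = -14505468244/22462009765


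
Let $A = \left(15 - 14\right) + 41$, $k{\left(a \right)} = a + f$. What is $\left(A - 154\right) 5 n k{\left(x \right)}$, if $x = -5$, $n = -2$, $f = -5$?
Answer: $-11200$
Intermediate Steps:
$k{\left(a \right)} = -5 + a$ ($k{\left(a \right)} = a - 5 = -5 + a$)
$A = 42$ ($A = 1 + 41 = 42$)
$\left(A - 154\right) 5 n k{\left(x \right)} = \left(42 - 154\right) 5 \left(-2\right) \left(-5 - 5\right) = - 112 \left(\left(-10\right) \left(-10\right)\right) = \left(-112\right) 100 = -11200$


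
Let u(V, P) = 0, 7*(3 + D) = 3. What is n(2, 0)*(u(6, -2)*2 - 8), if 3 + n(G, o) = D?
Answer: 312/7 ≈ 44.571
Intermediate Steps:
D = -18/7 (D = -3 + (⅐)*3 = -3 + 3/7 = -18/7 ≈ -2.5714)
n(G, o) = -39/7 (n(G, o) = -3 - 18/7 = -39/7)
n(2, 0)*(u(6, -2)*2 - 8) = -39*(0*2 - 8)/7 = -39*(0 - 8)/7 = -39/7*(-8) = 312/7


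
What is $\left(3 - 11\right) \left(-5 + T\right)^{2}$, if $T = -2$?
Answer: $-392$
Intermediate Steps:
$\left(3 - 11\right) \left(-5 + T\right)^{2} = \left(3 - 11\right) \left(-5 - 2\right)^{2} = - 8 \left(-7\right)^{2} = \left(-8\right) 49 = -392$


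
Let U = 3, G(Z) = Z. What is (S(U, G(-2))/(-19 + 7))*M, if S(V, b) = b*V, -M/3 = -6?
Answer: 9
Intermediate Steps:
M = 18 (M = -3*(-6) = 18)
S(V, b) = V*b
(S(U, G(-2))/(-19 + 7))*M = ((3*(-2))/(-19 + 7))*18 = -6/(-12)*18 = -6*(-1/12)*18 = (½)*18 = 9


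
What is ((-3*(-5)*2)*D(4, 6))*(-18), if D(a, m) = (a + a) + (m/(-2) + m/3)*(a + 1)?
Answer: -1620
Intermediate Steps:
D(a, m) = 2*a - m*(1 + a)/6 (D(a, m) = 2*a + (m*(-1/2) + m*(1/3))*(1 + a) = 2*a + (-m/2 + m/3)*(1 + a) = 2*a + (-m/6)*(1 + a) = 2*a - m*(1 + a)/6)
((-3*(-5)*2)*D(4, 6))*(-18) = ((-3*(-5)*2)*(2*4 - 1/6*6 - 1/6*4*6))*(-18) = ((15*2)*(8 - 1 - 4))*(-18) = (30*3)*(-18) = 90*(-18) = -1620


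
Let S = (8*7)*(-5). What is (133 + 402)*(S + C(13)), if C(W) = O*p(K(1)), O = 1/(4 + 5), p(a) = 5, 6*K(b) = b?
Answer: -1345525/9 ≈ -1.4950e+5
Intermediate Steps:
K(b) = b/6
O = ⅑ (O = 1/9 = ⅑ ≈ 0.11111)
C(W) = 5/9 (C(W) = (⅑)*5 = 5/9)
S = -280 (S = 56*(-5) = -280)
(133 + 402)*(S + C(13)) = (133 + 402)*(-280 + 5/9) = 535*(-2515/9) = -1345525/9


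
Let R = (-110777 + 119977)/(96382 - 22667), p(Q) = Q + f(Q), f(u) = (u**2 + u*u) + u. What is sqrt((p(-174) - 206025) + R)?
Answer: I*sqrt(59915027021)/641 ≈ 381.87*I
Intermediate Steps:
f(u) = u + 2*u**2 (f(u) = (u**2 + u**2) + u = 2*u**2 + u = u + 2*u**2)
p(Q) = Q + Q*(1 + 2*Q)
R = 80/641 (R = 9200/73715 = 9200*(1/73715) = 80/641 ≈ 0.12480)
sqrt((p(-174) - 206025) + R) = sqrt((2*(-174)*(1 - 174) - 206025) + 80/641) = sqrt((2*(-174)*(-173) - 206025) + 80/641) = sqrt((60204 - 206025) + 80/641) = sqrt(-145821 + 80/641) = sqrt(-93471181/641) = I*sqrt(59915027021)/641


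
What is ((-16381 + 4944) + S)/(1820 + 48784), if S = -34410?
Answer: -45847/50604 ≈ -0.90600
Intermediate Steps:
((-16381 + 4944) + S)/(1820 + 48784) = ((-16381 + 4944) - 34410)/(1820 + 48784) = (-11437 - 34410)/50604 = -45847*1/50604 = -45847/50604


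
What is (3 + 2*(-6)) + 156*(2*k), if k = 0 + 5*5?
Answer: 7791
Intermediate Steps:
k = 25 (k = 0 + 25 = 25)
(3 + 2*(-6)) + 156*(2*k) = (3 + 2*(-6)) + 156*(2*25) = (3 - 12) + 156*50 = -9 + 7800 = 7791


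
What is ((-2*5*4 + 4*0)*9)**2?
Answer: 129600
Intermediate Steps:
((-2*5*4 + 4*0)*9)**2 = ((-10*4 + 0)*9)**2 = ((-40 + 0)*9)**2 = (-40*9)**2 = (-360)**2 = 129600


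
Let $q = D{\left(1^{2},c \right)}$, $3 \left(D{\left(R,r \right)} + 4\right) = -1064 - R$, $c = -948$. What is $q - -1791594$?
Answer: $1791235$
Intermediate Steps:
$D{\left(R,r \right)} = - \frac{1076}{3} - \frac{R}{3}$ ($D{\left(R,r \right)} = -4 + \frac{-1064 - R}{3} = -4 - \left(\frac{1064}{3} + \frac{R}{3}\right) = - \frac{1076}{3} - \frac{R}{3}$)
$q = -359$ ($q = - \frac{1076}{3} - \frac{1^{2}}{3} = - \frac{1076}{3} - \frac{1}{3} = -359$)
$q - -1791594 = -359 - -1791594 = -359 + 1791594 = 1791235$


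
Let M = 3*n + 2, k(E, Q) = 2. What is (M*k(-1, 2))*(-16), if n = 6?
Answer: -640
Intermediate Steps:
M = 20 (M = 3*6 + 2 = 18 + 2 = 20)
(M*k(-1, 2))*(-16) = (20*2)*(-16) = 40*(-16) = -640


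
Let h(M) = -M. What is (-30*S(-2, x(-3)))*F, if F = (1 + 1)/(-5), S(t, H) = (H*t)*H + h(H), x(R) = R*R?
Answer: -2052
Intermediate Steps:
x(R) = R**2
S(t, H) = -H + t*H**2 (S(t, H) = (H*t)*H - H = t*H**2 - H = -H + t*H**2)
F = -2/5 (F = 2*(-1/5) = -2/5 ≈ -0.40000)
(-30*S(-2, x(-3)))*F = -30*(-3)**2*(-1 + (-3)**2*(-2))*(-2/5) = -270*(-1 + 9*(-2))*(-2/5) = -270*(-1 - 18)*(-2/5) = -270*(-19)*(-2/5) = -30*(-171)*(-2/5) = 5130*(-2/5) = -2052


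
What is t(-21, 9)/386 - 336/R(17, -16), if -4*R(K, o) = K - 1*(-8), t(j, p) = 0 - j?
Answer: 519309/9650 ≈ 53.814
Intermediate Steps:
t(j, p) = -j
R(K, o) = -2 - K/4 (R(K, o) = -(K - 1*(-8))/4 = -(K + 8)/4 = -(8 + K)/4 = -2 - K/4)
t(-21, 9)/386 - 336/R(17, -16) = -1*(-21)/386 - 336/(-2 - ¼*17) = 21*(1/386) - 336/(-2 - 17/4) = 21/386 - 336/(-25/4) = 21/386 - 336*(-4/25) = 21/386 + 1344/25 = 519309/9650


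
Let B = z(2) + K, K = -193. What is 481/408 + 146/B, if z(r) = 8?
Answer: 29417/75480 ≈ 0.38973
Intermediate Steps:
B = -185 (B = 8 - 193 = -185)
481/408 + 146/B = 481/408 + 146/(-185) = 481*(1/408) + 146*(-1/185) = 481/408 - 146/185 = 29417/75480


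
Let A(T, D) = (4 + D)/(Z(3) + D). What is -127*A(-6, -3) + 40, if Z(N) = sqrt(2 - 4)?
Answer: 821/11 + 127*I*sqrt(2)/11 ≈ 74.636 + 16.328*I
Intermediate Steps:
Z(N) = I*sqrt(2) (Z(N) = sqrt(-2) = I*sqrt(2))
A(T, D) = (4 + D)/(D + I*sqrt(2)) (A(T, D) = (4 + D)/(I*sqrt(2) + D) = (4 + D)/(D + I*sqrt(2)))
-127*A(-6, -3) + 40 = -127*(4 - 3)/(-3 + I*sqrt(2)) + 40 = -127/(-3 + I*sqrt(2)) + 40 = 40 - 127/(-3 + I*sqrt(2))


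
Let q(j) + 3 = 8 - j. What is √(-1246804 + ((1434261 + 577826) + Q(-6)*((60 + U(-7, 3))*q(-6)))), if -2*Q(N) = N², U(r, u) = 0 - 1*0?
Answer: √753403 ≈ 867.99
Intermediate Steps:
U(r, u) = 0 (U(r, u) = 0 + 0 = 0)
q(j) = 5 - j (q(j) = -3 + (8 - j) = 5 - j)
Q(N) = -N²/2
√(-1246804 + ((1434261 + 577826) + Q(-6)*((60 + U(-7, 3))*q(-6)))) = √(-1246804 + ((1434261 + 577826) + (-½*(-6)²)*((60 + 0)*(5 - 1*(-6))))) = √(-1246804 + (2012087 + (-½*36)*(60*(5 + 6)))) = √(-1246804 + (2012087 - 1080*11)) = √(-1246804 + (2012087 - 18*660)) = √(-1246804 + (2012087 - 11880)) = √(-1246804 + 2000207) = √753403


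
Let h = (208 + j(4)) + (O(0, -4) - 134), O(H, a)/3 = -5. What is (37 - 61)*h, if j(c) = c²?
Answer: -1800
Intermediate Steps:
O(H, a) = -15 (O(H, a) = 3*(-5) = -15)
h = 75 (h = (208 + 4²) + (-15 - 134) = (208 + 16) - 149 = 224 - 149 = 75)
(37 - 61)*h = (37 - 61)*75 = -24*75 = -1800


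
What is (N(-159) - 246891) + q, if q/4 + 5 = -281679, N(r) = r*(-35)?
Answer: -1368062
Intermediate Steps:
N(r) = -35*r
q = -1126736 (q = -20 + 4*(-281679) = -20 - 1126716 = -1126736)
(N(-159) - 246891) + q = (-35*(-159) - 246891) - 1126736 = (5565 - 246891) - 1126736 = -241326 - 1126736 = -1368062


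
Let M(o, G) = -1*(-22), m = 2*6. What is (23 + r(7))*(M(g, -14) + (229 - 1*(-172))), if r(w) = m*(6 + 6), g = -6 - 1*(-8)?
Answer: 70641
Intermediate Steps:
m = 12
g = 2 (g = -6 + 8 = 2)
M(o, G) = 22
r(w) = 144 (r(w) = 12*(6 + 6) = 12*12 = 144)
(23 + r(7))*(M(g, -14) + (229 - 1*(-172))) = (23 + 144)*(22 + (229 - 1*(-172))) = 167*(22 + (229 + 172)) = 167*(22 + 401) = 167*423 = 70641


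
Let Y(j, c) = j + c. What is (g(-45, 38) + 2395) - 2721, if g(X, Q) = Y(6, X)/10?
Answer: -3299/10 ≈ -329.90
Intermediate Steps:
Y(j, c) = c + j
g(X, Q) = ⅗ + X/10 (g(X, Q) = (X + 6)/10 = (6 + X)*(⅒) = ⅗ + X/10)
(g(-45, 38) + 2395) - 2721 = ((⅗ + (⅒)*(-45)) + 2395) - 2721 = ((⅗ - 9/2) + 2395) - 2721 = (-39/10 + 2395) - 2721 = 23911/10 - 2721 = -3299/10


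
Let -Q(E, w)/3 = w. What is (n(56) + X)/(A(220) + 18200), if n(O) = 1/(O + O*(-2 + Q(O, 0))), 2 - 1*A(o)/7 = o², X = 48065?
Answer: -897213/5984272 ≈ -0.14993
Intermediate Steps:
Q(E, w) = -3*w
A(o) = 14 - 7*o²
n(O) = -1/O (n(O) = 1/(O + O*(-2 - 3*0)) = 1/(O + O*(-2 + 0)) = 1/(O + O*(-2)) = 1/(O - 2*O) = 1/(-O) = -1/O)
(n(56) + X)/(A(220) + 18200) = (-1/56 + 48065)/((14 - 7*220²) + 18200) = (-1*1/56 + 48065)/((14 - 7*48400) + 18200) = (-1/56 + 48065)/((14 - 338800) + 18200) = 2691639/(56*(-338786 + 18200)) = (2691639/56)/(-320586) = (2691639/56)*(-1/320586) = -897213/5984272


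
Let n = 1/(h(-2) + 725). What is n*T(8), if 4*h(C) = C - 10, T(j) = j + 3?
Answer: 11/722 ≈ 0.015235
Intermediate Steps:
T(j) = 3 + j
h(C) = -5/2 + C/4 (h(C) = (C - 10)/4 = (-10 + C)/4 = -5/2 + C/4)
n = 1/722 (n = 1/((-5/2 + (¼)*(-2)) + 725) = 1/((-5/2 - ½) + 725) = 1/(-3 + 725) = 1/722 ≈ 0.0013850)
n*T(8) = (3 + 8)/722 = (1/722)*11 = 11/722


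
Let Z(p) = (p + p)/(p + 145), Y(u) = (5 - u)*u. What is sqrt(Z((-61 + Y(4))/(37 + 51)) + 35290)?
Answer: 2*sqrt(1423653016867)/12703 ≈ 187.86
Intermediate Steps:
Y(u) = u*(5 - u)
Z(p) = 2*p/(145 + p) (Z(p) = (2*p)/(145 + p) = 2*p/(145 + p))
sqrt(Z((-61 + Y(4))/(37 + 51)) + 35290) = sqrt(2*((-61 + 4*(5 - 1*4))/(37 + 51))/(145 + (-61 + 4*(5 - 1*4))/(37 + 51)) + 35290) = sqrt(2*((-61 + 4*(5 - 4))/88)/(145 + (-61 + 4*(5 - 4))/88) + 35290) = sqrt(2*((-61 + 4*1)*(1/88))/(145 + (-61 + 4*1)*(1/88)) + 35290) = sqrt(2*((-61 + 4)*(1/88))/(145 + (-61 + 4)*(1/88)) + 35290) = sqrt(2*(-57*1/88)/(145 - 57*1/88) + 35290) = sqrt(2*(-57/88)/(145 - 57/88) + 35290) = sqrt(2*(-57/88)/(12703/88) + 35290) = sqrt(2*(-57/88)*(88/12703) + 35290) = sqrt(-114/12703 + 35290) = sqrt(448288756/12703) = 2*sqrt(1423653016867)/12703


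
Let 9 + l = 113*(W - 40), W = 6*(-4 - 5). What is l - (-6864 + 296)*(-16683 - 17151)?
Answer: -222232343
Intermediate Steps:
W = -54 (W = 6*(-9) = -54)
l = -10631 (l = -9 + 113*(-54 - 40) = -9 + 113*(-94) = -9 - 10622 = -10631)
l - (-6864 + 296)*(-16683 - 17151) = -10631 - (-6864 + 296)*(-16683 - 17151) = -10631 - (-6568)*(-33834) = -10631 - 1*222221712 = -10631 - 222221712 = -222232343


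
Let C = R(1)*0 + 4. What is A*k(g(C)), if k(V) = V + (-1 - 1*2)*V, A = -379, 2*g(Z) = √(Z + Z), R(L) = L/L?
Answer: 758*√2 ≈ 1072.0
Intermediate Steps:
R(L) = 1
C = 4 (C = 1*0 + 4 = 0 + 4 = 4)
g(Z) = √2*√Z/2 (g(Z) = √(Z + Z)/2 = √(2*Z)/2 = (√2*√Z)/2 = √2*√Z/2)
k(V) = -2*V (k(V) = V + (-1 - 2)*V = V - 3*V = -2*V)
A*k(g(C)) = -(-758)*√2*√4/2 = -(-758)*(½)*√2*2 = -(-758)*√2 = 758*√2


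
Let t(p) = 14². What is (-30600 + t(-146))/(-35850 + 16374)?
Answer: 7601/4869 ≈ 1.5611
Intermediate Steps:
t(p) = 196
(-30600 + t(-146))/(-35850 + 16374) = (-30600 + 196)/(-35850 + 16374) = -30404/(-19476) = -30404*(-1/19476) = 7601/4869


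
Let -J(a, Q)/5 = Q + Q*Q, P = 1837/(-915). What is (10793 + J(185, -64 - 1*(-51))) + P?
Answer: 9160058/915 ≈ 10011.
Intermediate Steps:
P = -1837/915 (P = 1837*(-1/915) = -1837/915 ≈ -2.0076)
J(a, Q) = -5*Q - 5*Q**2 (J(a, Q) = -5*(Q + Q*Q) = -5*(Q + Q**2) = -5*Q - 5*Q**2)
(10793 + J(185, -64 - 1*(-51))) + P = (10793 - 5*(-64 - 1*(-51))*(1 + (-64 - 1*(-51)))) - 1837/915 = (10793 - 5*(-64 + 51)*(1 + (-64 + 51))) - 1837/915 = (10793 - 5*(-13)*(1 - 13)) - 1837/915 = (10793 - 5*(-13)*(-12)) - 1837/915 = (10793 - 780) - 1837/915 = 10013 - 1837/915 = 9160058/915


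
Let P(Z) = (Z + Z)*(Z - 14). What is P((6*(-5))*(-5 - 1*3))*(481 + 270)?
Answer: 81468480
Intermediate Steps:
P(Z) = 2*Z*(-14 + Z) (P(Z) = (2*Z)*(-14 + Z) = 2*Z*(-14 + Z))
P((6*(-5))*(-5 - 1*3))*(481 + 270) = (2*((6*(-5))*(-5 - 1*3))*(-14 + (6*(-5))*(-5 - 1*3)))*(481 + 270) = (2*(-30*(-5 - 3))*(-14 - 30*(-5 - 3)))*751 = (2*(-30*(-8))*(-14 - 30*(-8)))*751 = (2*240*(-14 + 240))*751 = (2*240*226)*751 = 108480*751 = 81468480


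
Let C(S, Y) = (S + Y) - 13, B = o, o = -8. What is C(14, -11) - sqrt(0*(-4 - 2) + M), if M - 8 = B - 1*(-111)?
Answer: -10 - sqrt(111) ≈ -20.536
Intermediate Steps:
B = -8
M = 111 (M = 8 + (-8 - 1*(-111)) = 8 + (-8 + 111) = 8 + 103 = 111)
C(S, Y) = -13 + S + Y
C(14, -11) - sqrt(0*(-4 - 2) + M) = (-13 + 14 - 11) - sqrt(0*(-4 - 2) + 111) = -10 - sqrt(0*(-6) + 111) = -10 - sqrt(0 + 111) = -10 - sqrt(111)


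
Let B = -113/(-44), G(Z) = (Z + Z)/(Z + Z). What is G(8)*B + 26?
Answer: 1257/44 ≈ 28.568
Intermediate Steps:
G(Z) = 1 (G(Z) = (2*Z)/((2*Z)) = (2*Z)*(1/(2*Z)) = 1)
B = 113/44 (B = -113*(-1/44) = 113/44 ≈ 2.5682)
G(8)*B + 26 = 1*(113/44) + 26 = 113/44 + 26 = 1257/44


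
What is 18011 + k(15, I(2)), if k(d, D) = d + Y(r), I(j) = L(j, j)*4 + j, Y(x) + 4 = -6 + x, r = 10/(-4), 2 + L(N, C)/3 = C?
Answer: 36027/2 ≈ 18014.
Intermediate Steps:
L(N, C) = -6 + 3*C
r = -5/2 (r = 10*(-¼) = -5/2 ≈ -2.5000)
Y(x) = -10 + x (Y(x) = -4 + (-6 + x) = -10 + x)
I(j) = -24 + 13*j (I(j) = (-6 + 3*j)*4 + j = (-24 + 12*j) + j = -24 + 13*j)
k(d, D) = -25/2 + d (k(d, D) = d + (-10 - 5/2) = d - 25/2 = -25/2 + d)
18011 + k(15, I(2)) = 18011 + (-25/2 + 15) = 18011 + 5/2 = 36027/2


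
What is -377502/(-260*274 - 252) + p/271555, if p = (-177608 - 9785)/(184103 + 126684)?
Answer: 15929778111632357/3016810972258610 ≈ 5.2803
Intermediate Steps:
p = -187393/310787 ≈ -0.60296
-377502/(-260*274 - 252) + p/271555 = -377502/(-260*274 - 252) - 187393/310787/271555 = -377502/(-71240 - 252) - 187393/310787*1/271555 = -377502/(-71492) - 187393/84395763785 = -377502*(-1/71492) - 187393/84395763785 = 188751/35746 - 187393/84395763785 = 15929778111632357/3016810972258610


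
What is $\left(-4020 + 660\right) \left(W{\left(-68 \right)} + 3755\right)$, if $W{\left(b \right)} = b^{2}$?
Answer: $-28153440$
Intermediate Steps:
$\left(-4020 + 660\right) \left(W{\left(-68 \right)} + 3755\right) = \left(-4020 + 660\right) \left(\left(-68\right)^{2} + 3755\right) = - 3360 \left(4624 + 3755\right) = \left(-3360\right) 8379 = -28153440$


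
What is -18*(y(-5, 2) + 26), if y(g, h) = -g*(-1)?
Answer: -378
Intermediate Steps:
y(g, h) = g (y(g, h) = -(-1)*g = g)
-18*(y(-5, 2) + 26) = -18*(-5 + 26) = -18*21 = -378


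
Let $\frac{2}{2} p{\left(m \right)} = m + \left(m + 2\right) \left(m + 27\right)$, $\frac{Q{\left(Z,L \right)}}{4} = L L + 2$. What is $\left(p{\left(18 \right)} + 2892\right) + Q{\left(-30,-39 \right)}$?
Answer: $9902$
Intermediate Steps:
$Q{\left(Z,L \right)} = 8 + 4 L^{2}$ ($Q{\left(Z,L \right)} = 4 \left(L L + 2\right) = 4 \left(L^{2} + 2\right) = 4 \left(2 + L^{2}\right) = 8 + 4 L^{2}$)
$p{\left(m \right)} = m + \left(2 + m\right) \left(27 + m\right)$ ($p{\left(m \right)} = m + \left(m + 2\right) \left(m + 27\right) = m + \left(2 + m\right) \left(27 + m\right)$)
$\left(p{\left(18 \right)} + 2892\right) + Q{\left(-30,-39 \right)} = \left(\left(54 + 18^{2} + 30 \cdot 18\right) + 2892\right) + \left(8 + 4 \left(-39\right)^{2}\right) = \left(\left(54 + 324 + 540\right) + 2892\right) + \left(8 + 4 \cdot 1521\right) = \left(918 + 2892\right) + \left(8 + 6084\right) = 3810 + 6092 = 9902$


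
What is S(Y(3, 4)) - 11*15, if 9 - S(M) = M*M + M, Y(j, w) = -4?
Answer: -168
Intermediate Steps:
S(M) = 9 - M - M**2 (S(M) = 9 - (M*M + M) = 9 - (M**2 + M) = 9 - (M + M**2) = 9 + (-M - M**2) = 9 - M - M**2)
S(Y(3, 4)) - 11*15 = (9 - 1*(-4) - 1*(-4)**2) - 11*15 = (9 + 4 - 1*16) - 165 = (9 + 4 - 16) - 165 = -3 - 165 = -168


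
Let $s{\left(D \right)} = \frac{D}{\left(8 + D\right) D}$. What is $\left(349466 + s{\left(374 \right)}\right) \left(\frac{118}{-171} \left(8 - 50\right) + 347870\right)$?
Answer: $\frac{441209707304191}{3629} \approx 1.2158 \cdot 10^{11}$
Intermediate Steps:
$s{\left(D \right)} = \frac{1}{8 + D}$ ($s{\left(D \right)} = \frac{D}{D \left(8 + D\right)} = D \frac{1}{D \left(8 + D\right)} = \frac{1}{8 + D}$)
$\left(349466 + s{\left(374 \right)}\right) \left(\frac{118}{-171} \left(8 - 50\right) + 347870\right) = \left(349466 + \frac{1}{8 + 374}\right) \left(\frac{118}{-171} \left(8 - 50\right) + 347870\right) = \left(349466 + \frac{1}{382}\right) \left(118 \left(- \frac{1}{171}\right) \left(-42\right) + 347870\right) = \left(349466 + \frac{1}{382}\right) \left(\left(- \frac{118}{171}\right) \left(-42\right) + 347870\right) = \frac{133496013 \left(\frac{1652}{57} + 347870\right)}{382} = \frac{133496013}{382} \cdot \frac{19830242}{57} = \frac{441209707304191}{3629}$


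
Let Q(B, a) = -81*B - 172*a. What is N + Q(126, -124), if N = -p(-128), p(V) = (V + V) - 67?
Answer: 11445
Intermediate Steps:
p(V) = -67 + 2*V (p(V) = 2*V - 67 = -67 + 2*V)
Q(B, a) = -172*a - 81*B
N = 323 (N = -(-67 + 2*(-128)) = -(-67 - 256) = -1*(-323) = 323)
N + Q(126, -124) = 323 + (-172*(-124) - 81*126) = 323 + (21328 - 10206) = 323 + 11122 = 11445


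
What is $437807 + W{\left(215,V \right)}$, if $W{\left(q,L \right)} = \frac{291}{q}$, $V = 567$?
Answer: $\frac{94128796}{215} \approx 4.3781 \cdot 10^{5}$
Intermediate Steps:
$437807 + W{\left(215,V \right)} = 437807 + \frac{291}{215} = \frac{94128796}{215}$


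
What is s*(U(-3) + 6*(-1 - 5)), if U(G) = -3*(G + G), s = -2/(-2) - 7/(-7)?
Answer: -36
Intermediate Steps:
s = 2 (s = -2*(-½) - 7*(-⅐) = 1 + 1 = 2)
U(G) = -6*G
s*(U(-3) + 6*(-1 - 5)) = 2*(-6*(-3) + 6*(-1 - 5)) = 2*(18 + 6*(-6)) = 2*(18 - 36) = 2*(-18) = -36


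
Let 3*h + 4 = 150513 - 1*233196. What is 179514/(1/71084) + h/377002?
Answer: 14432284825412369/1131006 ≈ 1.2761e+10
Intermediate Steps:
h = -82687/3 (h = -4/3 + (150513 - 1*233196)/3 = -4/3 + (150513 - 233196)/3 = -4/3 + (1/3)*(-82683) = -4/3 - 27561 = -82687/3 ≈ -27562.)
179514/(1/71084) + h/377002 = 179514/(1/71084) - 82687/3/377002 = 179514/(1/71084) - 82687/3*1/377002 = 179514*71084 - 82687/1131006 = 12760573176 - 82687/1131006 = 14432284825412369/1131006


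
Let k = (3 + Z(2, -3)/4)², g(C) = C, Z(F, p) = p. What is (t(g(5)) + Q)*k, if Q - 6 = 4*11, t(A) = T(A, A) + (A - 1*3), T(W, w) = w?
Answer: 4617/16 ≈ 288.56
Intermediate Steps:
t(A) = -3 + 2*A (t(A) = A + (A - 1*3) = A + (A - 3) = A + (-3 + A) = -3 + 2*A)
k = 81/16 (k = (3 - 3/4)² = (3 - 3*¼)² = (3 - ¾)² = (9/4)² = 81/16 ≈ 5.0625)
Q = 50 (Q = 6 + 4*11 = 6 + 44 = 50)
(t(g(5)) + Q)*k = ((-3 + 2*5) + 50)*(81/16) = ((-3 + 10) + 50)*(81/16) = (7 + 50)*(81/16) = 57*(81/16) = 4617/16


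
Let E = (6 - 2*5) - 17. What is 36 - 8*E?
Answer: 204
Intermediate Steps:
E = -21 (E = (6 - 10) - 17 = -4 - 17 = -21)
36 - 8*E = 36 - 8*(-21) = 36 + 168 = 204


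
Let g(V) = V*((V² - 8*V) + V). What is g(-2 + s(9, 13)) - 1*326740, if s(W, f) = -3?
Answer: -327040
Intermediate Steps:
g(V) = V*(V² - 7*V)
g(-2 + s(9, 13)) - 1*326740 = (-2 - 3)²*(-7 + (-2 - 3)) - 1*326740 = (-5)²*(-7 - 5) - 326740 = 25*(-12) - 326740 = -300 - 326740 = -327040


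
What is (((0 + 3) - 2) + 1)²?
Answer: 4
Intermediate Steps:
(((0 + 3) - 2) + 1)² = ((3 - 2) + 1)² = (1 + 1)² = 2² = 4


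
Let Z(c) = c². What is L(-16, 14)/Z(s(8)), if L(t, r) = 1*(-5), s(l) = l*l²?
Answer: -5/262144 ≈ -1.9073e-5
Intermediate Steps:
s(l) = l³
L(t, r) = -5
L(-16, 14)/Z(s(8)) = -5/((8³)²) = -5/(512²) = -5/262144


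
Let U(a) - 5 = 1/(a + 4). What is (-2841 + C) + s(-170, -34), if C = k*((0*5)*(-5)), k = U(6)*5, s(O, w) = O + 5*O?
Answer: -3861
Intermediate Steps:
s(O, w) = 6*O
U(a) = 5 + 1/(4 + a) (U(a) = 5 + 1/(a + 4) = 5 + 1/(4 + a))
k = 51/2 (k = ((21 + 5*6)/(4 + 6))*5 = ((21 + 30)/10)*5 = ((⅒)*51)*5 = (51/10)*5 = 51/2 ≈ 25.500)
C = 0 (C = 51*((0*5)*(-5))/2 = 51*(0*(-5))/2 = (51/2)*0 = 0)
(-2841 + C) + s(-170, -34) = (-2841 + 0) + 6*(-170) = -2841 - 1020 = -3861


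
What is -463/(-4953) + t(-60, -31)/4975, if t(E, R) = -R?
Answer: 2456968/24641175 ≈ 0.099710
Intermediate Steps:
-463/(-4953) + t(-60, -31)/4975 = -463/(-4953) - 1*(-31)/4975 = -463*(-1/4953) + 31*(1/4975) = 463/4953 + 31/4975 = 2456968/24641175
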